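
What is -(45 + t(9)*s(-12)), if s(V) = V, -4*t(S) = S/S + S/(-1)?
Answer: -21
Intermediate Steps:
t(S) = -¼ + S/4 (t(S) = -(S/S + S/(-1))/4 = -(1 + S*(-1))/4 = -(1 - S)/4 = -¼ + S/4)
-(45 + t(9)*s(-12)) = -(45 + (-¼ + (¼)*9)*(-12)) = -(45 + (-¼ + 9/4)*(-12)) = -(45 + 2*(-12)) = -(45 - 24) = -1*21 = -21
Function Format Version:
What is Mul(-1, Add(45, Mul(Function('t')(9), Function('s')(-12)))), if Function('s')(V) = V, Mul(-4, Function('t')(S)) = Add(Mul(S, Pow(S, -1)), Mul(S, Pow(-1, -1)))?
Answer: -21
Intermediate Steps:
Function('t')(S) = Add(Rational(-1, 4), Mul(Rational(1, 4), S)) (Function('t')(S) = Mul(Rational(-1, 4), Add(Mul(S, Pow(S, -1)), Mul(S, Pow(-1, -1)))) = Mul(Rational(-1, 4), Add(1, Mul(S, -1))) = Mul(Rational(-1, 4), Add(1, Mul(-1, S))) = Add(Rational(-1, 4), Mul(Rational(1, 4), S)))
Mul(-1, Add(45, Mul(Function('t')(9), Function('s')(-12)))) = Mul(-1, Add(45, Mul(Add(Rational(-1, 4), Mul(Rational(1, 4), 9)), -12))) = Mul(-1, Add(45, Mul(Add(Rational(-1, 4), Rational(9, 4)), -12))) = Mul(-1, Add(45, Mul(2, -12))) = Mul(-1, Add(45, -24)) = Mul(-1, 21) = -21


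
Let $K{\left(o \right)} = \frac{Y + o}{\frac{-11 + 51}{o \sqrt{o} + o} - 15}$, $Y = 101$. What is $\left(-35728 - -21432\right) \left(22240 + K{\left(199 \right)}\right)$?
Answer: $- \frac{2241975486146144}{7057847} + \frac{136555392 \sqrt{199}}{7057847} \approx -3.1766 \cdot 10^{8}$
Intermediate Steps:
$K{\left(o \right)} = \frac{101 + o}{-15 + \frac{40}{o + o^{\frac{3}{2}}}}$ ($K{\left(o \right)} = \frac{101 + o}{\frac{-11 + 51}{o \sqrt{o} + o} - 15} = \frac{101 + o}{\frac{40}{o^{\frac{3}{2}} + o} - 15} = \frac{101 + o}{\frac{40}{o + o^{\frac{3}{2}}} - 15} = \frac{101 + o}{-15 + \frac{40}{o + o^{\frac{3}{2}}}}$)
$\left(-35728 - -21432\right) \left(22240 + K{\left(199 \right)}\right) = \left(-35728 - -21432\right) \left(22240 + \frac{- 199^{2} - 199^{\frac{5}{2}} - 20099 - 101 \cdot 199^{\frac{3}{2}}}{5 \left(-8 + 3 \cdot 199 + 3 \cdot 199^{\frac{3}{2}}\right)}\right) = \left(-35728 + \left(-1854 + 23286\right)\right) \left(22240 + \frac{\left(-1\right) 39601 - 39601 \sqrt{199} - 20099 - 101 \cdot 199 \sqrt{199}}{5 \left(-8 + 597 + 3 \cdot 199 \sqrt{199}\right)}\right) = \left(-35728 + 21432\right) \left(22240 + \frac{-39601 - 39601 \sqrt{199} - 20099 - 20099 \sqrt{199}}{5 \left(-8 + 597 + 597 \sqrt{199}\right)}\right) = - 14296 \left(22240 + \frac{-59700 - 59700 \sqrt{199}}{5 \left(589 + 597 \sqrt{199}\right)}\right) = -317943040 - \frac{14296 \left(-59700 - 59700 \sqrt{199}\right)}{5 \left(589 + 597 \sqrt{199}\right)}$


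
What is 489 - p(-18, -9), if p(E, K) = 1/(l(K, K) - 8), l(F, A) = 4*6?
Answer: 7823/16 ≈ 488.94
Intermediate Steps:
l(F, A) = 24
p(E, K) = 1/16 (p(E, K) = 1/(24 - 8) = 1/16)
489 - p(-18, -9) = 489 - 1*1/16 = 489 - 1/16 = 7823/16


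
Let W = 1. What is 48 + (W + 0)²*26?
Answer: 74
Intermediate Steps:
48 + (W + 0)²*26 = 48 + (1 + 0)²*26 = 48 + 1²*26 = 48 + 1*26 = 48 + 26 = 74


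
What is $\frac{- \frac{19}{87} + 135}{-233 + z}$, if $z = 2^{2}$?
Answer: $- \frac{11726}{19923} \approx -0.58857$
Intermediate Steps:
$z = 4$
$\frac{- \frac{19}{87} + 135}{-233 + z} = \frac{- \frac{19}{87} + 135}{-233 + 4} = \frac{\left(-19\right) \frac{1}{87} + 135}{-229} = \left(- \frac{19}{87} + 135\right) \left(- \frac{1}{229}\right) = \frac{11726}{87} \left(- \frac{1}{229}\right) = - \frac{11726}{19923}$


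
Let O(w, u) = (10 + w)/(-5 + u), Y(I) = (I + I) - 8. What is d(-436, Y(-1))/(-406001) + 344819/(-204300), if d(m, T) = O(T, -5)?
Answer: -344819/204300 ≈ -1.6878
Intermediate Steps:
Y(I) = -8 + 2*I (Y(I) = 2*I - 8 = -8 + 2*I)
O(w, u) = (10 + w)/(-5 + u)
d(m, T) = -1 - T/10 (d(m, T) = (10 + T)/(-5 - 5) = (10 + T)/(-10) = -(10 + T)/10 = -1 - T/10)
d(-436, Y(-1))/(-406001) + 344819/(-204300) = (-1 - (-8 + 2*(-1))/10)/(-406001) + 344819/(-204300) = (-1 - (-8 - 2)/10)*(-1/406001) + 344819*(-1/204300) = (-1 - ⅒*(-10))*(-1/406001) - 344819/204300 = (-1 + 1)*(-1/406001) - 344819/204300 = 0*(-1/406001) - 344819/204300 = 0 - 344819/204300 = -344819/204300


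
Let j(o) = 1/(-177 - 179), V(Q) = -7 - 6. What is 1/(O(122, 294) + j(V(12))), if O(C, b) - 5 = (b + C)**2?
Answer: 356/61609715 ≈ 5.7783e-6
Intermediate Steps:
V(Q) = -13
O(C, b) = 5 + (C + b)**2 (O(C, b) = 5 + (b + C)**2 = 5 + (C + b)**2)
j(o) = -1/356 (j(o) = 1/(-356) = -1/356)
1/(O(122, 294) + j(V(12))) = 1/((5 + (122 + 294)**2) - 1/356) = 1/((5 + 416**2) - 1/356) = 1/((5 + 173056) - 1/356) = 1/(173061 - 1/356) = 1/(61609715/356) = 356/61609715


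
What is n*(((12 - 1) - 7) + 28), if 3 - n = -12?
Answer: 480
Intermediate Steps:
n = 15 (n = 3 - 1*(-12) = 3 + 12 = 15)
n*(((12 - 1) - 7) + 28) = 15*(((12 - 1) - 7) + 28) = 15*((11 - 7) + 28) = 15*(4 + 28) = 15*32 = 480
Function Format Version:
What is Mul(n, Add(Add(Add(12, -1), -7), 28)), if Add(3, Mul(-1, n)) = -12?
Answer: 480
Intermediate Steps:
n = 15 (n = Add(3, Mul(-1, -12)) = Add(3, 12) = 15)
Mul(n, Add(Add(Add(12, -1), -7), 28)) = Mul(15, Add(Add(Add(12, -1), -7), 28)) = Mul(15, Add(Add(11, -7), 28)) = Mul(15, Add(4, 28)) = Mul(15, 32) = 480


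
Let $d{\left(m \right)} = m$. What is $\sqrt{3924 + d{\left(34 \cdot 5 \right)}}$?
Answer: $\sqrt{4094} \approx 63.984$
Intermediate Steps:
$\sqrt{3924 + d{\left(34 \cdot 5 \right)}} = \sqrt{3924 + 34 \cdot 5} = \sqrt{3924 + 170} = \sqrt{4094}$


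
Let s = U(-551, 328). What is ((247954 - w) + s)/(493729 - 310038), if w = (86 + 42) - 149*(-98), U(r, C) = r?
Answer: 232673/183691 ≈ 1.2667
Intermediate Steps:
s = -551
w = 14730 (w = 128 + 14602 = 14730)
((247954 - w) + s)/(493729 - 310038) = ((247954 - 1*14730) - 551)/(493729 - 310038) = ((247954 - 14730) - 551)/183691 = (233224 - 551)*(1/183691) = 232673*(1/183691) = 232673/183691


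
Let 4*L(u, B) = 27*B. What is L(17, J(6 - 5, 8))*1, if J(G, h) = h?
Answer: 54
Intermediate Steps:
L(u, B) = 27*B/4 (L(u, B) = (27*B)/4 = 27*B/4)
L(17, J(6 - 5, 8))*1 = ((27/4)*8)*1 = 54*1 = 54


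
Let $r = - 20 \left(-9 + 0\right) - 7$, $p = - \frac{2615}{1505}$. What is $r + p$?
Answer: $\frac{51550}{301} \approx 171.26$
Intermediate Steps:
$p = - \frac{523}{301}$ ($p = \left(-2615\right) \frac{1}{1505} = - \frac{523}{301} \approx -1.7375$)
$r = 173$ ($r = \left(-20\right) \left(-9\right) - 7 = 180 - 7 = 173$)
$r + p = 173 - \frac{523}{301} = \frac{51550}{301}$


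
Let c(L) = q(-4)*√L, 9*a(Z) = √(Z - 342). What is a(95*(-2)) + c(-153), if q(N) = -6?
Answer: 2*I*(√133 - 81*√17)/9 ≈ -71.653*I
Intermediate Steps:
a(Z) = √(-342 + Z)/9 (a(Z) = √(Z - 342)/9 = √(-342 + Z)/9)
c(L) = -6*√L
a(95*(-2)) + c(-153) = √(-342 + 95*(-2))/9 - 18*I*√17 = √(-342 - 190)/9 - 18*I*√17 = √(-532)/9 - 18*I*√17 = (2*I*√133)/9 - 18*I*√17 = 2*I*√133/9 - 18*I*√17 = -18*I*√17 + 2*I*√133/9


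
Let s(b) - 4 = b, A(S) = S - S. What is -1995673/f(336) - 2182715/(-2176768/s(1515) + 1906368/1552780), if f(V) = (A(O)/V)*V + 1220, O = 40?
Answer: -28671269319898269/257507385706160 ≈ -111.34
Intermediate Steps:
A(S) = 0
s(b) = 4 + b
f(V) = 1220 (f(V) = (0/V)*V + 1220 = 0*V + 1220 = 0 + 1220 = 1220)
-1995673/f(336) - 2182715/(-2176768/s(1515) + 1906368/1552780) = -1995673/1220 - 2182715/(-2176768/(4 + 1515) + 1906368/1552780) = -1995673*1/1220 - 2182715/(-2176768/1519 + 1906368*(1/1552780)) = -1995673/1220 - 2182715/(-2176768*1/1519 + 476592/388195) = -1995673/1220 - 2182715/(-2176768/1519 + 476592/388195) = -1995673/1220 - 2182715/(-844286510512/589668205) = -1995673/1220 - 2182715*(-589668205/844286510512) = -1995673/1220 + 1287077636076575/844286510512 = -28671269319898269/257507385706160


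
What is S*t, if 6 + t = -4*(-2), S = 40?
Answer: 80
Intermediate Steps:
t = 2 (t = -6 - 4*(-2) = -6 + 8 = 2)
S*t = 40*2 = 80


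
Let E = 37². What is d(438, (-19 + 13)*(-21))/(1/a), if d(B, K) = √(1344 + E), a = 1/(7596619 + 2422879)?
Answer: √2713/10019498 ≈ 5.1985e-6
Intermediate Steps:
E = 1369
a = 1/10019498 ≈ 9.9805e-8
d(B, K) = √2713 (d(B, K) = √(1344 + 1369) = √2713)
d(438, (-19 + 13)*(-21))/(1/a) = √2713/(1/(1/10019498)) = √2713/10019498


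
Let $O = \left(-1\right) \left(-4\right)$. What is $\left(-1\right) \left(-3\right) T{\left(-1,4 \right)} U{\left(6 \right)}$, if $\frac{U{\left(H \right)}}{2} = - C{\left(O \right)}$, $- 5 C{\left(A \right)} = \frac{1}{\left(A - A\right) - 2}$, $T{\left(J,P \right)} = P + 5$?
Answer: $- \frac{27}{5} \approx -5.4$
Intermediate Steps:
$T{\left(J,P \right)} = 5 + P$
$O = 4$
$C{\left(A \right)} = \frac{1}{10}$ ($C{\left(A \right)} = - \frac{1}{5 \left(\left(A - A\right) - 2\right)} = - \frac{1}{5 \left(0 - 2\right)} = - \frac{1}{5 \left(-2\right)} = \left(- \frac{1}{5}\right) \left(- \frac{1}{2}\right) = \frac{1}{10}$)
$U{\left(H \right)} = - \frac{1}{5}$ ($U{\left(H \right)} = 2 \left(\left(-1\right) \frac{1}{10}\right) = 2 \left(- \frac{1}{10}\right) = - \frac{1}{5}$)
$\left(-1\right) \left(-3\right) T{\left(-1,4 \right)} U{\left(6 \right)} = \left(-1\right) \left(-3\right) \left(5 + 4\right) \left(- \frac{1}{5}\right) = 3 \cdot 9 \left(- \frac{1}{5}\right) = 27 \left(- \frac{1}{5}\right) = - \frac{27}{5}$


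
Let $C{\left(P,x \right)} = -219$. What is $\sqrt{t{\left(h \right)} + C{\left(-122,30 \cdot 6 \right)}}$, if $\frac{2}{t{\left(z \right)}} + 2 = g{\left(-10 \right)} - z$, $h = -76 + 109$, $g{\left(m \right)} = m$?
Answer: $\frac{i \sqrt{49285}}{15} \approx 14.8 i$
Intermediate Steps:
$h = 33$
$t{\left(z \right)} = \frac{2}{-12 - z}$ ($t{\left(z \right)} = \frac{2}{-2 - \left(10 + z\right)} = \frac{2}{-12 - z}$)
$\sqrt{t{\left(h \right)} + C{\left(-122,30 \cdot 6 \right)}} = \sqrt{- \frac{2}{12 + 33} - 219} = \sqrt{- \frac{2}{45} - 219} = \sqrt{- \frac{9857}{45}} = \frac{i \sqrt{49285}}{15}$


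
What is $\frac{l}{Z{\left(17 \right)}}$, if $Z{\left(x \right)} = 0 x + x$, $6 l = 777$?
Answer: $\frac{259}{34} \approx 7.6176$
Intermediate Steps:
$l = \frac{259}{2}$ ($l = \frac{1}{6} \cdot 777 = \frac{259}{2} \approx 129.5$)
$Z{\left(x \right)} = x$ ($Z{\left(x \right)} = 0 + x = x$)
$\frac{l}{Z{\left(17 \right)}} = \frac{259}{2 \cdot 17} = \frac{259}{2} \cdot \frac{1}{17} = \frac{259}{34}$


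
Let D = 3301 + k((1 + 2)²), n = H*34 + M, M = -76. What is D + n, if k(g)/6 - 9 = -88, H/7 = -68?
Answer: -13433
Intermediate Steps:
H = -476 (H = 7*(-68) = -476)
k(g) = -474 (k(g) = 54 + 6*(-88) = 54 - 528 = -474)
n = -16260 (n = -476*34 - 76 = -16184 - 76 = -16260)
D = 2827 (D = 3301 - 474 = 2827)
D + n = 2827 - 16260 = -13433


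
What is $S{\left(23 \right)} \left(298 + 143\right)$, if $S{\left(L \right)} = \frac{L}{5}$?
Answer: $\frac{10143}{5} \approx 2028.6$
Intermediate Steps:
$S{\left(L \right)} = \frac{L}{5}$ ($S{\left(L \right)} = L \frac{1}{5} = \frac{L}{5}$)
$S{\left(23 \right)} \left(298 + 143\right) = \frac{1}{5} \cdot 23 \left(298 + 143\right) = \frac{23}{5} \cdot 441 = \frac{10143}{5}$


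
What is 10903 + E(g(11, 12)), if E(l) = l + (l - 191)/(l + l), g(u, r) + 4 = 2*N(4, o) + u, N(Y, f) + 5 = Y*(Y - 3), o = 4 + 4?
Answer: 54447/5 ≈ 10889.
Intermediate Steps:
o = 8
N(Y, f) = -5 + Y*(-3 + Y) (N(Y, f) = -5 + Y*(Y - 3) = -5 + Y*(-3 + Y))
g(u, r) = -6 + u (g(u, r) = -4 + (2*(-5 + 4² - 3*4) + u) = -4 + (2*(-5 + 16 - 12) + u) = -4 + (2*(-1) + u) = -4 + (-2 + u) = -6 + u)
E(l) = l + (-191 + l)/(2*l) (E(l) = l + (-191 + l)/((2*l)) = l + (-191 + l)*(1/(2*l)) = l + (-191 + l)/(2*l))
10903 + E(g(11, 12)) = 10903 + (½ + (-6 + 11) - 191/(2*(-6 + 11))) = 10903 + (½ + 5 - 191/2/5) = 10903 + (½ + 5 - 191/2*⅕) = 10903 + (½ + 5 - 191/10) = 10903 - 68/5 = 54447/5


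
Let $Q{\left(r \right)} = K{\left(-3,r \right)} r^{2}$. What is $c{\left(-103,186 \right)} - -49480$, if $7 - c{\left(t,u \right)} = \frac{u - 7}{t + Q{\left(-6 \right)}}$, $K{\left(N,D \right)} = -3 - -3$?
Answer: $\frac{5097340}{103} \approx 49489.0$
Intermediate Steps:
$K{\left(N,D \right)} = 0$ ($K{\left(N,D \right)} = -3 + 3 = 0$)
$Q{\left(r \right)} = 0$ ($Q{\left(r \right)} = 0 r^{2} = 0$)
$c{\left(t,u \right)} = 7 - \frac{-7 + u}{t}$ ($c{\left(t,u \right)} = 7 - \frac{u - 7}{t + 0} = 7 - \frac{-7 + u}{t}$)
$c{\left(-103,186 \right)} - -49480 = \frac{7 - 186 + 7 \left(-103\right)}{-103} - -49480 = - \frac{7 - 186 - 721}{103} + 49480 = \left(- \frac{1}{103}\right) \left(-900\right) + 49480 = \frac{900}{103} + 49480 = \frac{5097340}{103}$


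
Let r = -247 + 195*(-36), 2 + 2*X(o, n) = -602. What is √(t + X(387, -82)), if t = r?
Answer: 87*I ≈ 87.0*I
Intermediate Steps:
X(o, n) = -302 (X(o, n) = -1 + (½)*(-602) = -1 - 301 = -302)
r = -7267 (r = -247 - 7020 = -7267)
t = -7267
√(t + X(387, -82)) = √(-7267 - 302) = √(-7569) = 87*I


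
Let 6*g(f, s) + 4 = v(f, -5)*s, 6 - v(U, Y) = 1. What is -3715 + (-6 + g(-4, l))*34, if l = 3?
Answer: -11570/3 ≈ -3856.7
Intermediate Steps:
v(U, Y) = 5 (v(U, Y) = 6 - 1*1 = 6 - 1 = 5)
g(f, s) = -⅔ + 5*s/6 (g(f, s) = -⅔ + (5*s)/6 = -⅔ + 5*s/6)
-3715 + (-6 + g(-4, l))*34 = -3715 + (-6 + (-⅔ + (⅚)*3))*34 = -3715 + (-6 + (-⅔ + 5/2))*34 = -3715 + (-6 + 11/6)*34 = -3715 - 25/6*34 = -3715 - 425/3 = -11570/3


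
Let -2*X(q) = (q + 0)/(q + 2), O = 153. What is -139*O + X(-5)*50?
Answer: -63926/3 ≈ -21309.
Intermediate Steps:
X(q) = -q/(2*(2 + q)) (X(q) = -(q + 0)/(2*(q + 2)) = -q/(2*(2 + q)))
-139*O + X(-5)*50 = -139*153 - 1*(-5)/(4 + 2*(-5))*50 = -21267 - 1*(-5)/(4 - 10)*50 = -21267 - 1*(-5)/(-6)*50 = -21267 - 1*(-5)*(-⅙)*50 = -21267 - ⅚*50 = -21267 - 125/3 = -63926/3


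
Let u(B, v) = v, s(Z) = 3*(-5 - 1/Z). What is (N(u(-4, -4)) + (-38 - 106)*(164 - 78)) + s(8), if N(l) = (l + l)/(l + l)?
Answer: -99187/8 ≈ -12398.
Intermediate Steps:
s(Z) = -15 - 3/Z
N(l) = 1 (N(l) = (2*l)/((2*l)) = (2*l)*(1/(2*l)) = 1)
(N(u(-4, -4)) + (-38 - 106)*(164 - 78)) + s(8) = (1 + (-38 - 106)*(164 - 78)) + (-15 - 3/8) = (1 - 144*86) + (-15 - 3*⅛) = (1 - 12384) + (-15 - 3/8) = -12383 - 123/8 = -99187/8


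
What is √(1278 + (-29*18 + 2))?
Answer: √758 ≈ 27.532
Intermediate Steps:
√(1278 + (-29*18 + 2)) = √(1278 + (-522 + 2)) = √(1278 - 520) = √758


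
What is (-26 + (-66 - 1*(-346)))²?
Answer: 64516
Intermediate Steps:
(-26 + (-66 - 1*(-346)))² = (-26 + (-66 + 346))² = (-26 + 280)² = 254² = 64516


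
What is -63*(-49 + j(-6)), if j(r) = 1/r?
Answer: 6195/2 ≈ 3097.5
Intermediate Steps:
-63*(-49 + j(-6)) = -63*(-49 + 1/(-6)) = -63*(-49 - ⅙) = -63*(-295/6) = 6195/2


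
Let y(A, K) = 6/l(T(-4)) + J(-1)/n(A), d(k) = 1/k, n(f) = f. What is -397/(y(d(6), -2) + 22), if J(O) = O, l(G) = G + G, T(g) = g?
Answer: -1588/61 ≈ -26.033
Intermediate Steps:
l(G) = 2*G
y(A, K) = -¾ - 1/A (y(A, K) = 6/((2*(-4))) - 1/A = 6/(-8) - 1/A = 6*(-⅛) - 1/A = -¾ - 1/A)
-397/(y(d(6), -2) + 22) = -397/((-¾ - 1/(1/6)) + 22) = -397/((-¾ - 1/⅙) + 22) = -397/((-¾ - 1*6) + 22) = -397/((-¾ - 6) + 22) = -397/(-27/4 + 22) = -397/61/4 = -397*4/61 = -1588/61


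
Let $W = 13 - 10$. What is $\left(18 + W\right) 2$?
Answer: $42$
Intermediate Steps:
$W = 3$ ($W = 13 - 10 = 3$)
$\left(18 + W\right) 2 = \left(18 + 3\right) 2 = 21 \cdot 2 = 42$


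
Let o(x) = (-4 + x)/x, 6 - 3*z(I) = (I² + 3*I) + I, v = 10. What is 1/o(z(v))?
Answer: 67/73 ≈ 0.91781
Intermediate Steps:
z(I) = 2 - 4*I/3 - I²/3 (z(I) = 2 - ((I² + 3*I) + I)/3 = 2 - (I² + 4*I)/3 = 2 + (-4*I/3 - I²/3) = 2 - 4*I/3 - I²/3)
o(x) = (-4 + x)/x
1/o(z(v)) = 1/((-4 + (2 - 4/3*10 - ⅓*10²))/(2 - 4/3*10 - ⅓*10²)) = 1/((-4 + (2 - 40/3 - ⅓*100))/(2 - 40/3 - ⅓*100)) = 1/((-4 + (2 - 40/3 - 100/3))/(2 - 40/3 - 100/3)) = 1/((-4 - 134/3)/(-134/3)) = 1/(-3/134*(-146/3)) = 1/(73/67) = 67/73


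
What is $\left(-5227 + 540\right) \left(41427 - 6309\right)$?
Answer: $-164598066$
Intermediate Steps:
$\left(-5227 + 540\right) \left(41427 - 6309\right) = \left(-4687\right) 35118 = -164598066$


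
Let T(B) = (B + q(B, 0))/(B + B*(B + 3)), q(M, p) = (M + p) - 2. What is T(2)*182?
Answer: 91/3 ≈ 30.333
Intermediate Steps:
q(M, p) = -2 + M + p
T(B) = (-2 + 2*B)/(B + B*(3 + B)) (T(B) = (B + (-2 + B + 0))/(B + B*(B + 3)) = (B + (-2 + B))/(B + B*(3 + B)) = (-2 + 2*B)/(B + B*(3 + B)))
T(2)*182 = (2*(-1 + 2)/(2*(4 + 2)))*182 = (2*(1/2)*1/6)*182 = (2*(1/2)*(1/6)*1)*182 = (1/6)*182 = 91/3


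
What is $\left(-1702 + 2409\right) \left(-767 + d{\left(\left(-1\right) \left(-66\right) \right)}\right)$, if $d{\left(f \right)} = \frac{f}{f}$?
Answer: $-541562$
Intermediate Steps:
$d{\left(f \right)} = 1$
$\left(-1702 + 2409\right) \left(-767 + d{\left(\left(-1\right) \left(-66\right) \right)}\right) = \left(-1702 + 2409\right) \left(-767 + 1\right) = 707 \left(-766\right) = -541562$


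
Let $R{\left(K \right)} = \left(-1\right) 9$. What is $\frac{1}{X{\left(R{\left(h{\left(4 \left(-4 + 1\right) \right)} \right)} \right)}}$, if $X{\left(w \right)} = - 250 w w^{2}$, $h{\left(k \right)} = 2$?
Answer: $\frac{1}{182250} \approx 5.487 \cdot 10^{-6}$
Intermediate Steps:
$R{\left(K \right)} = -9$
$X{\left(w \right)} = - 250 w^{3}$
$\frac{1}{X{\left(R{\left(h{\left(4 \left(-4 + 1\right) \right)} \right)} \right)}} = \frac{1}{\left(-250\right) \left(-9\right)^{3}} = \frac{1}{\left(-250\right) \left(-729\right)} = \frac{1}{182250}$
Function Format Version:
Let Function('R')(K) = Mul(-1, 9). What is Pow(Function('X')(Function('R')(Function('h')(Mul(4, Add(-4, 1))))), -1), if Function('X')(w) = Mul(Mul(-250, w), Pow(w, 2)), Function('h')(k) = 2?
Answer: Rational(1, 182250) ≈ 5.4870e-6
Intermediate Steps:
Function('R')(K) = -9
Function('X')(w) = Mul(-250, Pow(w, 3))
Pow(Function('X')(Function('R')(Function('h')(Mul(4, Add(-4, 1))))), -1) = Pow(Mul(-250, Pow(-9, 3)), -1) = Pow(Mul(-250, -729), -1) = Pow(182250, -1) = Rational(1, 182250)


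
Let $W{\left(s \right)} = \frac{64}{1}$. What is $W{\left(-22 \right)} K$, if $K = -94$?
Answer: $-6016$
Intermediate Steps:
$W{\left(s \right)} = 64$ ($W{\left(s \right)} = 64 \cdot 1 = 64$)
$W{\left(-22 \right)} K = 64 \left(-94\right) = -6016$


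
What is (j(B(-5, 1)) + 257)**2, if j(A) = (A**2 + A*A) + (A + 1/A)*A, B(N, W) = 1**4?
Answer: 68121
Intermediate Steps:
B(N, W) = 1
j(A) = 2*A**2 + A*(A + 1/A) (j(A) = (A**2 + A**2) + A*(A + 1/A) = 2*A**2 + A*(A + 1/A))
(j(B(-5, 1)) + 257)**2 = ((1 + 3*1**2) + 257)**2 = ((1 + 3*1) + 257)**2 = ((1 + 3) + 257)**2 = (4 + 257)**2 = 261**2 = 68121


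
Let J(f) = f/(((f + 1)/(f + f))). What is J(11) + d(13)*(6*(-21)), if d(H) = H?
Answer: -9707/6 ≈ -1617.8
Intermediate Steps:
J(f) = 2*f²/(1 + f) (J(f) = f/(((1 + f)/((2*f)))) = f/(((1 + f)*(1/(2*f)))) = f/(((1 + f)/(2*f))) = f*(2*f/(1 + f)) = 2*f²/(1 + f))
J(11) + d(13)*(6*(-21)) = 2*11²/(1 + 11) + 13*(6*(-21)) = 2*121/12 + 13*(-126) = 2*121*(1/12) - 1638 = 121/6 - 1638 = -9707/6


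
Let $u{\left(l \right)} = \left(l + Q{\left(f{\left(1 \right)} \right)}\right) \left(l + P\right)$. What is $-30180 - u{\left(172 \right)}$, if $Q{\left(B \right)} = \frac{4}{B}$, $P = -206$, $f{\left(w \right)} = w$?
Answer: $-24196$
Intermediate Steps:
$u{\left(l \right)} = \left(-206 + l\right) \left(4 + l\right)$ ($u{\left(l \right)} = \left(l + \frac{4}{1}\right) \left(l - 206\right) = \left(l + 4 \cdot 1\right) \left(-206 + l\right) = \left(l + 4\right) \left(-206 + l\right) = \left(4 + l\right) \left(-206 + l\right) = \left(-206 + l\right) \left(4 + l\right)$)
$-30180 - u{\left(172 \right)} = -30180 - \left(-824 + 172^{2} - 34744\right) = -30180 - \left(-824 + 29584 - 34744\right) = -30180 - -5984 = -30180 + 5984 = -24196$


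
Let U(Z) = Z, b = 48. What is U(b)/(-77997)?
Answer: -16/25999 ≈ -0.00061541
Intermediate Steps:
U(b)/(-77997) = 48/(-77997) = 48*(-1/77997) = -16/25999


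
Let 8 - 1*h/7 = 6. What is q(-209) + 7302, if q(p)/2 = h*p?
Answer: 1450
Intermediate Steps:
h = 14 (h = 56 - 7*6 = 56 - 42 = 14)
q(p) = 28*p (q(p) = 2*(14*p) = 28*p)
q(-209) + 7302 = 28*(-209) + 7302 = -5852 + 7302 = 1450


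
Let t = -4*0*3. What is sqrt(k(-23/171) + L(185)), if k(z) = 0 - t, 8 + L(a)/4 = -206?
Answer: 2*I*sqrt(214) ≈ 29.257*I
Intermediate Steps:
L(a) = -856 (L(a) = -32 + 4*(-206) = -32 - 824 = -856)
t = 0 (t = 0*3 = 0)
k(z) = 0 (k(z) = 0 - 1*0 = 0 + 0 = 0)
sqrt(k(-23/171) + L(185)) = sqrt(0 - 856) = sqrt(-856) = 2*I*sqrt(214)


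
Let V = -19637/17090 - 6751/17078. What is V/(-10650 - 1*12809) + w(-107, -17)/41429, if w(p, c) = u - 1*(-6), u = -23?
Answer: -1437093179642/4171421786630165 ≈ -0.00034451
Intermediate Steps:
V = -112683819/72965755 (V = -19637*1/17090 - 6751*1/17078 = -19637/17090 - 6751/17078 = -112683819/72965755 ≈ -1.5443)
w(p, c) = -17 (w(p, c) = -23 - 1*(-6) = -23 + 6 = -17)
V/(-10650 - 1*12809) + w(-107, -17)/41429 = -112683819/(72965755*(-10650 - 1*12809)) - 17/41429 = -112683819/(72965755*(-10650 - 12809)) - 17*1/41429 = -112683819/72965755/(-23459) - 1/2437 = -112683819/72965755*(-1/23459) - 1/2437 = 112683819/1711703646545 - 1/2437 = -1437093179642/4171421786630165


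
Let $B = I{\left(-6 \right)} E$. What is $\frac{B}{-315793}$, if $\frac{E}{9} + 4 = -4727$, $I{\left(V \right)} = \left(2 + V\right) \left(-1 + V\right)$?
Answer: $\frac{1192212}{315793} \approx 3.7753$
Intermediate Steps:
$I{\left(V \right)} = \left(-1 + V\right) \left(2 + V\right)$
$E = -42579$ ($E = -36 + 9 \left(-4727\right) = -36 - 42543 = -42579$)
$B = -1192212$ ($B = \left(-2 - 6 + \left(-6\right)^{2}\right) \left(-42579\right) = \left(-2 - 6 + 36\right) \left(-42579\right) = 28 \left(-42579\right) = -1192212$)
$\frac{B}{-315793} = - \frac{1192212}{-315793} = \left(-1192212\right) \left(- \frac{1}{315793}\right) = \frac{1192212}{315793}$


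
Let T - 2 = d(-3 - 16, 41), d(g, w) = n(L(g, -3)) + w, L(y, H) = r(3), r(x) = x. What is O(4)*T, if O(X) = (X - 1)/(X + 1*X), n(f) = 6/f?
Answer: 135/8 ≈ 16.875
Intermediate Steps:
L(y, H) = 3
d(g, w) = 2 + w (d(g, w) = 6/3 + w = 6*(1/3) + w = 2 + w)
T = 45 (T = 2 + (2 + 41) = 2 + 43 = 45)
O(X) = (-1 + X)/(2*X) (O(X) = (-1 + X)/(X + X) = (-1 + X)/((2*X)) = (-1 + X)*(1/(2*X)) = (-1 + X)/(2*X))
O(4)*T = ((1/2)*(-1 + 4)/4)*45 = ((1/2)*(1/4)*3)*45 = (3/8)*45 = 135/8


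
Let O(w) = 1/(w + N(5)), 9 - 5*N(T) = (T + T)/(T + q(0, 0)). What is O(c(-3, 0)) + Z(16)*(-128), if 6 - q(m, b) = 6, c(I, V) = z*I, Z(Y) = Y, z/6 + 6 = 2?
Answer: -751611/367 ≈ -2048.0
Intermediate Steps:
z = -24 (z = -36 + 6*2 = -36 + 12 = -24)
c(I, V) = -24*I
q(m, b) = 0 (q(m, b) = 6 - 1*6 = 6 - 6 = 0)
N(T) = 7/5 (N(T) = 9/5 - (T + T)/(5*(T + 0)) = 9/5 - 2*T/(5*T) = 9/5 - ⅕*2 = 9/5 - ⅖ = 7/5)
O(w) = 1/(7/5 + w) (O(w) = 1/(w + 7/5) = 1/(7/5 + w))
O(c(-3, 0)) + Z(16)*(-128) = 5/(7 + 5*(-24*(-3))) + 16*(-128) = 5/(7 + 5*72) - 2048 = 5/(7 + 360) - 2048 = 5/367 - 2048 = -751611/367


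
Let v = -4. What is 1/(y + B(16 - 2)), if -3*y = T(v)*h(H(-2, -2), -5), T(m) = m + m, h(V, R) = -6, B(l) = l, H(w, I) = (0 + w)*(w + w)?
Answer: -½ ≈ -0.50000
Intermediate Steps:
H(w, I) = 2*w² (H(w, I) = w*(2*w) = 2*w²)
T(m) = 2*m
y = -16 (y = -2*(-4)*(-6)/3 = -(-8)*(-6)/3 = -⅓*48 = -16)
1/(y + B(16 - 2)) = 1/(-16 + (16 - 2)) = 1/(-16 + 14) = 1/(-2) = -½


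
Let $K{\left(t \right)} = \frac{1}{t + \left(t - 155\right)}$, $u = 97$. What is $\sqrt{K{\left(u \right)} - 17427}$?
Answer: $\frac{2 i \sqrt{6626607}}{39} \approx 132.01 i$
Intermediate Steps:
$K{\left(t \right)} = \frac{1}{-155 + 2 t}$ ($K{\left(t \right)} = \frac{1}{t + \left(t - 155\right)} = \frac{1}{t + \left(-155 + t\right)} = \frac{1}{-155 + 2 t}$)
$\sqrt{K{\left(u \right)} - 17427} = \sqrt{\frac{1}{-155 + 2 \cdot 97} - 17427} = \sqrt{\frac{1}{-155 + 194} - 17427} = \sqrt{\frac{1}{39} - 17427} = \sqrt{- \frac{679652}{39}} = \frac{2 i \sqrt{6626607}}{39}$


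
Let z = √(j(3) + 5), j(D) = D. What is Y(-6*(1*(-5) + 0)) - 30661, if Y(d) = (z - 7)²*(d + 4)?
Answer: -28723 - 952*√2 ≈ -30069.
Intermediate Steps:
z = 2*√2 (z = √(3 + 5) = √8 = 2*√2 ≈ 2.8284)
Y(d) = (-7 + 2*√2)²*(4 + d) (Y(d) = (2*√2 - 7)²*(d + 4) = (-7 + 2*√2)²*(4 + d))
Y(-6*(1*(-5) + 0)) - 30661 = (7 - 2*√2)²*(4 - 6*(1*(-5) + 0)) - 30661 = (7 - 2*√2)²*(4 - 6*(-5 + 0)) - 30661 = (7 - 2*√2)²*(4 - 6*(-5)) - 30661 = (7 - 2*√2)²*(4 + 30) - 30661 = (7 - 2*√2)²*34 - 30661 = 34*(7 - 2*√2)² - 30661 = -30661 + 34*(7 - 2*√2)²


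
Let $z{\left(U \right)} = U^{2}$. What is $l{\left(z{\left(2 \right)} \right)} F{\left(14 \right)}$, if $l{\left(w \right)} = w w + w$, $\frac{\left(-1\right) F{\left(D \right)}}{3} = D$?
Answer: $-840$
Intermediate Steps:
$F{\left(D \right)} = - 3 D$
$l{\left(w \right)} = w + w^{2}$ ($l{\left(w \right)} = w^{2} + w = w + w^{2}$)
$l{\left(z{\left(2 \right)} \right)} F{\left(14 \right)} = 2^{2} \left(1 + 2^{2}\right) \left(\left(-3\right) 14\right) = 4 \left(1 + 4\right) \left(-42\right) = 4 \cdot 5 \left(-42\right) = 20 \left(-42\right) = -840$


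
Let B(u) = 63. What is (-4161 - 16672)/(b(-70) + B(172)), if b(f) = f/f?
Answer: -20833/64 ≈ -325.52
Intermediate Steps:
b(f) = 1
(-4161 - 16672)/(b(-70) + B(172)) = (-4161 - 16672)/(1 + 63) = -20833/64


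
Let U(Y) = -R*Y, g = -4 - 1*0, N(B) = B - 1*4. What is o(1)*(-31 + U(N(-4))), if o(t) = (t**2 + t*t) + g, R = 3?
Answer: 14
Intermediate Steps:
N(B) = -4 + B (N(B) = B - 4 = -4 + B)
g = -4 (g = -4 + 0 = -4)
o(t) = -4 + 2*t**2 (o(t) = (t**2 + t*t) - 4 = (t**2 + t**2) - 4 = 2*t**2 - 4 = -4 + 2*t**2)
U(Y) = -3*Y
o(1)*(-31 + U(N(-4))) = (-4 + 2*1**2)*(-31 - 3*(-4 - 4)) = (-4 + 2*1)*(-31 - 3*(-8)) = (-4 + 2)*(-31 + 24) = -2*(-7) = 14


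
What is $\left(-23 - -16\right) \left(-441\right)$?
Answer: $3087$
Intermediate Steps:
$\left(-23 - -16\right) \left(-441\right) = \left(-23 + 16\right) \left(-441\right) = \left(-7\right) \left(-441\right) = 3087$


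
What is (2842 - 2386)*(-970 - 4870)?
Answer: -2663040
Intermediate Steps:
(2842 - 2386)*(-970 - 4870) = 456*(-5840) = -2663040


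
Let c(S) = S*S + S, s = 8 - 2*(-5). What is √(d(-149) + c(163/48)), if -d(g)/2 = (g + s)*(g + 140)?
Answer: I*√5398439/48 ≈ 48.405*I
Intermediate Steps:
s = 18 (s = 8 + 10 = 18)
c(S) = S + S² (c(S) = S² + S = S + S²)
d(g) = -2*(18 + g)*(140 + g) (d(g) = -2*(g + 18)*(g + 140) = -2*(18 + g)*(140 + g))
√(d(-149) + c(163/48)) = √((-5040 - 316*(-149) - 2*(-149)²) + (163/48)*(1 + 163/48)) = √((-5040 + 47084 - 2*22201) + (163*(1/48))*(1 + 163*(1/48))) = √((-5040 + 47084 - 44402) + 163*(1 + 163/48)/48) = √(-2358 + (163/48)*(211/48)) = √(-2358 + 34393/2304) = √(-5398439/2304) = I*√5398439/48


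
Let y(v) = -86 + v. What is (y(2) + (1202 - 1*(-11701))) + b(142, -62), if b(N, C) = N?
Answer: 12961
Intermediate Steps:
(y(2) + (1202 - 1*(-11701))) + b(142, -62) = ((-86 + 2) + (1202 - 1*(-11701))) + 142 = (-84 + (1202 + 11701)) + 142 = (-84 + 12903) + 142 = 12819 + 142 = 12961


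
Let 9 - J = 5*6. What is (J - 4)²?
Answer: 625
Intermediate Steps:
J = -21 (J = 9 - 5*6 = 9 - 1*30 = 9 - 30 = -21)
(J - 4)² = (-21 - 4)² = (-25)² = 625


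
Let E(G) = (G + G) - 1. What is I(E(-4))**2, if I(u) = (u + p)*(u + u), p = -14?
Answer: 171396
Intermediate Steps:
E(G) = -1 + 2*G (E(G) = 2*G - 1 = -1 + 2*G)
I(u) = 2*u*(-14 + u) (I(u) = (u - 14)*(u + u) = (-14 + u)*(2*u) = 2*u*(-14 + u))
I(E(-4))**2 = (2*(-1 + 2*(-4))*(-14 + (-1 + 2*(-4))))**2 = (2*(-1 - 8)*(-14 + (-1 - 8)))**2 = (2*(-9)*(-14 - 9))**2 = (2*(-9)*(-23))**2 = 414**2 = 171396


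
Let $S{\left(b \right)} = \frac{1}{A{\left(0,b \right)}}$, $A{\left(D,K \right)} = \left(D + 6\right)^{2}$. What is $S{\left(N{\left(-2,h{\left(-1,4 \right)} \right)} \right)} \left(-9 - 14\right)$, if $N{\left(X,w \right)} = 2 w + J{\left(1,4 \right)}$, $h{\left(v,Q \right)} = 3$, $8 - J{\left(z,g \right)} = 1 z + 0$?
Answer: $- \frac{23}{36} \approx -0.63889$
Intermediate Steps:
$A{\left(D,K \right)} = \left(6 + D\right)^{2}$
$J{\left(z,g \right)} = 8 - z$ ($J{\left(z,g \right)} = 8 - \left(1 z + 0\right) = 8 - \left(z + 0\right) = 8 - z$)
$N{\left(X,w \right)} = 7 + 2 w$ ($N{\left(X,w \right)} = 2 w + \left(8 - 1\right) = 2 w + 7 = 7 + 2 w$)
$S{\left(b \right)} = \frac{1}{36}$ ($S{\left(b \right)} = \frac{1}{\left(6 + 0\right)^{2}} = \frac{1}{6^{2}} = \frac{1}{36}$)
$S{\left(N{\left(-2,h{\left(-1,4 \right)} \right)} \right)} \left(-9 - 14\right) = \frac{-9 - 14}{36} = \frac{1}{36} \left(-23\right) = - \frac{23}{36}$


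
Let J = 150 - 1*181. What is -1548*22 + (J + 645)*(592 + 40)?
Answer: 353992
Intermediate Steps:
J = -31 (J = 150 - 181 = -31)
-1548*22 + (J + 645)*(592 + 40) = -1548*22 + (-31 + 645)*(592 + 40) = -34056 + 614*632 = -34056 + 388048 = 353992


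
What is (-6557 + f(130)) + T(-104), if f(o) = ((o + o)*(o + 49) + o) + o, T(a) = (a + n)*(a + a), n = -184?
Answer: 100147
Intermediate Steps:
T(a) = 2*a*(-184 + a) (T(a) = (a - 184)*(a + a) = (-184 + a)*(2*a) = 2*a*(-184 + a))
f(o) = 2*o + 2*o*(49 + o) (f(o) = ((2*o)*(49 + o) + o) + o = (2*o*(49 + o) + o) + o = (o + 2*o*(49 + o)) + o = 2*o + 2*o*(49 + o))
(-6557 + f(130)) + T(-104) = (-6557 + 2*130*(50 + 130)) + 2*(-104)*(-184 - 104) = (-6557 + 2*130*180) + 2*(-104)*(-288) = (-6557 + 46800) + 59904 = 40243 + 59904 = 100147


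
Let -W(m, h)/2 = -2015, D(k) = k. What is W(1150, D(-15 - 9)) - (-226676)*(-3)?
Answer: -675998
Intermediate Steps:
W(m, h) = 4030 (W(m, h) = -2*(-2015) = 4030)
W(1150, D(-15 - 9)) - (-226676)*(-3) = 4030 - (-226676)*(-3) = 4030 - 1*680028 = 4030 - 680028 = -675998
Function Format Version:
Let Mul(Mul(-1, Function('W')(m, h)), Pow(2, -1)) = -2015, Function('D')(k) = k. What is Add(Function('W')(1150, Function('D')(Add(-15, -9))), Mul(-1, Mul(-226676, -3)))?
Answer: -675998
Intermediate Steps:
Function('W')(m, h) = 4030 (Function('W')(m, h) = Mul(-2, -2015) = 4030)
Add(Function('W')(1150, Function('D')(Add(-15, -9))), Mul(-1, Mul(-226676, -3))) = Add(4030, Mul(-1, Mul(-226676, -3))) = Add(4030, Mul(-1, 680028)) = Add(4030, -680028) = -675998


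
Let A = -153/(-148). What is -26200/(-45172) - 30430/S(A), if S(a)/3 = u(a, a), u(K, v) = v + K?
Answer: -1495693930/304911 ≈ -4905.3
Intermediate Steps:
u(K, v) = K + v
A = 153/148 (A = -153*(-1/148) = 153/148 ≈ 1.0338)
S(a) = 6*a (S(a) = 3*(a + a) = 3*(2*a) = 6*a)
-26200/(-45172) - 30430/S(A) = -26200/(-45172) - 30430/(6*(153/148)) = -26200*(-1/45172) - 30430/459/74 = 6550/11293 - 30430*74/459 = 6550/11293 - 132460/27 = -1495693930/304911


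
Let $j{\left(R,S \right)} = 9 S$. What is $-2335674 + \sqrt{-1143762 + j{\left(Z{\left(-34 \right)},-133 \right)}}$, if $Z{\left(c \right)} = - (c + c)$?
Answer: $-2335674 + i \sqrt{1144959} \approx -2.3357 \cdot 10^{6} + 1070.0 i$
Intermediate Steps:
$Z{\left(c \right)} = - 2 c$
$-2335674 + \sqrt{-1143762 + j{\left(Z{\left(-34 \right)},-133 \right)}} = -2335674 + \sqrt{-1143762 + 9 \left(-133\right)} = -2335674 + \sqrt{-1143762 - 1197} = -2335674 + \sqrt{-1144959} = -2335674 + i \sqrt{1144959}$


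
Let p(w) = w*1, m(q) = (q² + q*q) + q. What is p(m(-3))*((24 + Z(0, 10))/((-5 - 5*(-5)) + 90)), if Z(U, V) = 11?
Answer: 105/22 ≈ 4.7727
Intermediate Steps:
m(q) = q + 2*q² (m(q) = (q² + q²) + q = 2*q² + q = q + 2*q²)
p(w) = w
p(m(-3))*((24 + Z(0, 10))/((-5 - 5*(-5)) + 90)) = (-3*(1 + 2*(-3)))*((24 + 11)/((-5 - 5*(-5)) + 90)) = (-3*(1 - 6))*(35/((-5 + 25) + 90)) = (-3*(-5))*(35/(20 + 90)) = 15*(35/110) = 15*(35*(1/110)) = 15*(7/22) = 105/22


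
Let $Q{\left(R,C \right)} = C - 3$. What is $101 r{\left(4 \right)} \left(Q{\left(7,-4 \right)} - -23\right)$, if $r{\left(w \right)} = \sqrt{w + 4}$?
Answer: $3232 \sqrt{2} \approx 4570.7$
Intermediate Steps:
$Q{\left(R,C \right)} = -3 + C$ ($Q{\left(R,C \right)} = C - 3 = -3 + C$)
$r{\left(w \right)} = \sqrt{4 + w}$
$101 r{\left(4 \right)} \left(Q{\left(7,-4 \right)} - -23\right) = 101 \sqrt{4 + 4} \left(\left(-3 - 4\right) - -23\right) = 101 \sqrt{8} \left(-7 + 23\right) = 101 \cdot 2 \sqrt{2} \cdot 16 = 202 \sqrt{2} \cdot 16 = 3232 \sqrt{2}$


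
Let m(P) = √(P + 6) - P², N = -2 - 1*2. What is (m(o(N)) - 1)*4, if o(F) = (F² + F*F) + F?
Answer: -3140 + 4*√34 ≈ -3116.7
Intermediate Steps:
N = -4 (N = -2 - 2 = -4)
o(F) = F + 2*F² (o(F) = (F² + F²) + F = 2*F² + F = F + 2*F²)
m(P) = √(6 + P) - P²
(m(o(N)) - 1)*4 = ((√(6 - 4*(1 + 2*(-4))) - (-4*(1 + 2*(-4)))²) - 1)*4 = ((√(6 - 4*(1 - 8)) - (-4*(1 - 8))²) - 1)*4 = ((√(6 - 4*(-7)) - (-4*(-7))²) - 1)*4 = ((√(6 + 28) - 1*28²) - 1)*4 = ((√34 - 1*784) - 1)*4 = ((√34 - 784) - 1)*4 = ((-784 + √34) - 1)*4 = (-785 + √34)*4 = -3140 + 4*√34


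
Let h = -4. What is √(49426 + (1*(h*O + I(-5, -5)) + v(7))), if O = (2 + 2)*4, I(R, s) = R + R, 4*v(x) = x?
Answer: 3*√21935/2 ≈ 222.16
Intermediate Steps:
v(x) = x/4
I(R, s) = 2*R
O = 16 (O = 4*4 = 16)
√(49426 + (1*(h*O + I(-5, -5)) + v(7))) = √(49426 + (1*(-4*16 + 2*(-5)) + (¼)*7)) = √(49426 + (1*(-64 - 10) + 7/4)) = √(49426 + (1*(-74) + 7/4)) = √(49426 + (-74 + 7/4)) = √(49426 - 289/4) = √(197415/4) = 3*√21935/2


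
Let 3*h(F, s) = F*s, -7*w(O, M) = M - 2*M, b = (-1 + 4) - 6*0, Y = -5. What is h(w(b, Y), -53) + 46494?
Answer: 976639/21 ≈ 46507.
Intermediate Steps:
b = 3 (b = 3 - 1*0 = 3 + 0 = 3)
w(O, M) = M/7 (w(O, M) = -(M - 2*M)/7 = -(-1)*M/7 = M/7)
h(F, s) = F*s/3 (h(F, s) = (F*s)/3 = F*s/3)
h(w(b, Y), -53) + 46494 = (1/3)*((1/7)*(-5))*(-53) + 46494 = (1/3)*(-5/7)*(-53) + 46494 = 265/21 + 46494 = 976639/21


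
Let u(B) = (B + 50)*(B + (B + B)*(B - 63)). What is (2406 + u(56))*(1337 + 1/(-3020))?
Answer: -150934721559/1510 ≈ -9.9957e+7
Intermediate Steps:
u(B) = (50 + B)*(B + 2*B*(-63 + B)) (u(B) = (50 + B)*(B + (2*B)*(-63 + B)) = (50 + B)*(B + 2*B*(-63 + B)))
(2406 + u(56))*(1337 + 1/(-3020)) = (2406 + 56*(-6250 - 25*56 + 2*56**2))*(1337 + 1/(-3020)) = (2406 + 56*(-6250 - 1400 + 2*3136))*(1337 - 1/3020) = (2406 + 56*(-6250 - 1400 + 6272))*(4037739/3020) = (2406 + 56*(-1378))*(4037739/3020) = (2406 - 77168)*(4037739/3020) = -74762*4037739/3020 = -150934721559/1510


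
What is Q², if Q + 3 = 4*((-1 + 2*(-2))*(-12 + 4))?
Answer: 24649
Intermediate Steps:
Q = 157 (Q = -3 + 4*((-1 + 2*(-2))*(-12 + 4)) = -3 + 4*((-1 - 4)*(-8)) = -3 + 4*(-5*(-8)) = -3 + 4*40 = -3 + 160 = 157)
Q² = 157² = 24649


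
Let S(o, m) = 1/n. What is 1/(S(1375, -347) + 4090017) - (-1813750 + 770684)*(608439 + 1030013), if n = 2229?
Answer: 15580474998692916312037/9116647894 ≈ 1.7090e+12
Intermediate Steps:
S(o, m) = 1/2229
1/(S(1375, -347) + 4090017) - (-1813750 + 770684)*(608439 + 1030013) = 1/(1/2229 + 4090017) - (-1813750 + 770684)*(608439 + 1030013) = 1/(9116647894/2229) - (-1043066)*1638452 = 2229/9116647894 - 1*(-1709013573832) = 2229/9116647894 + 1709013573832 = 15580474998692916312037/9116647894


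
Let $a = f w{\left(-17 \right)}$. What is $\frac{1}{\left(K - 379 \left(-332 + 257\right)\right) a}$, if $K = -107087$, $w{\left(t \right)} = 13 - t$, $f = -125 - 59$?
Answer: $\frac{1}{434214240} \approx 2.303 \cdot 10^{-9}$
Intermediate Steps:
$f = -184$
$a = -5520$ ($a = - 184 \left(13 - -17\right) = - 184 \left(13 + 17\right) = \left(-184\right) 30 = -5520$)
$\frac{1}{\left(K - 379 \left(-332 + 257\right)\right) a} = \frac{1}{\left(-107087 - 379 \left(-332 + 257\right)\right) \left(-5520\right)} = \frac{1}{-107087 - -28425} \left(- \frac{1}{5520}\right) = \frac{1}{-107087 + 28425} \left(- \frac{1}{5520}\right) = \frac{1}{-78662} \left(- \frac{1}{5520}\right) = \left(- \frac{1}{78662}\right) \left(- \frac{1}{5520}\right) = \frac{1}{434214240}$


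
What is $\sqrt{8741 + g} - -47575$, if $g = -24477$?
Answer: $47575 + 2 i \sqrt{3934} \approx 47575.0 + 125.44 i$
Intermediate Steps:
$\sqrt{8741 + g} - -47575 = \sqrt{8741 - 24477} - -47575 = \sqrt{-15736} + 47575 = 2 i \sqrt{3934} + 47575 = 47575 + 2 i \sqrt{3934}$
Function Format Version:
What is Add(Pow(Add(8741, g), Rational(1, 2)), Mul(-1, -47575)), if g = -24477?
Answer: Add(47575, Mul(2, I, Pow(3934, Rational(1, 2)))) ≈ Add(47575., Mul(125.44, I))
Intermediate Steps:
Add(Pow(Add(8741, g), Rational(1, 2)), Mul(-1, -47575)) = Add(Pow(Add(8741, -24477), Rational(1, 2)), Mul(-1, -47575)) = Add(Pow(-15736, Rational(1, 2)), 47575) = Add(Mul(2, I, Pow(3934, Rational(1, 2))), 47575) = Add(47575, Mul(2, I, Pow(3934, Rational(1, 2))))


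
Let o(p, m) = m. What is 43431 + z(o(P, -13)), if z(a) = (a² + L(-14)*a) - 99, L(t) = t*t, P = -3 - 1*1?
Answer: 40953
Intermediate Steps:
P = -4 (P = -3 - 1 = -4)
L(t) = t²
z(a) = -99 + a² + 196*a (z(a) = (a² + (-14)²*a) - 99 = (a² + 196*a) - 99 = -99 + a² + 196*a)
43431 + z(o(P, -13)) = 43431 + (-99 + (-13)² + 196*(-13)) = 43431 + (-99 + 169 - 2548) = 43431 - 2478 = 40953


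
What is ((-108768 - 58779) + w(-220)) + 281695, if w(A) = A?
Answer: 113928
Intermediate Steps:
((-108768 - 58779) + w(-220)) + 281695 = ((-108768 - 58779) - 220) + 281695 = (-167547 - 220) + 281695 = -167767 + 281695 = 113928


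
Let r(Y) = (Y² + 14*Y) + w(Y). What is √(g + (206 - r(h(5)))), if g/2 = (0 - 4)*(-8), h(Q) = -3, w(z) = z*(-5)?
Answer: 12*√2 ≈ 16.971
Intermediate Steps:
w(z) = -5*z
r(Y) = Y² + 9*Y (r(Y) = (Y² + 14*Y) - 5*Y = Y² + 9*Y)
g = 64 (g = 2*((0 - 4)*(-8)) = 2*(-4*(-8)) = 2*32 = 64)
√(g + (206 - r(h(5)))) = √(64 + (206 - (-3)*(9 - 3))) = √(64 + (206 - (-3)*6)) = √(64 + (206 - 1*(-18))) = √(64 + (206 + 18)) = √(64 + 224) = √288 = 12*√2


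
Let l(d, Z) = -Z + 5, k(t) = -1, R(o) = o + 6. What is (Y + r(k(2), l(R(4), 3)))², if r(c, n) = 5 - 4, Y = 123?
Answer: 15376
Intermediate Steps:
R(o) = 6 + o
l(d, Z) = 5 - Z
r(c, n) = 1
(Y + r(k(2), l(R(4), 3)))² = (123 + 1)² = 124² = 15376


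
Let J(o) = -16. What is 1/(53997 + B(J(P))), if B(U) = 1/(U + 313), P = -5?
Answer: 297/16037110 ≈ 1.8520e-5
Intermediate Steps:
B(U) = 1/(313 + U)
1/(53997 + B(J(P))) = 1/(53997 + 1/(313 - 16)) = 1/(53997 + 1/297) = 1/(16037110/297) = 297/16037110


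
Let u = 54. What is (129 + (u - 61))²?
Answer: 14884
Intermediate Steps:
(129 + (u - 61))² = (129 + (54 - 61))² = (129 - 7)² = 122² = 14884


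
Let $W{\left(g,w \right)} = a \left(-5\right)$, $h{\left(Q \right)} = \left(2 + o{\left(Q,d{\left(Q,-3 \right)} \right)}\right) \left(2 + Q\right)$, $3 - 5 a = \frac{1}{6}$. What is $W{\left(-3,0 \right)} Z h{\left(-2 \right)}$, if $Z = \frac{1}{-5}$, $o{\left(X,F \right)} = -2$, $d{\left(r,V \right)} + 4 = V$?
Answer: $0$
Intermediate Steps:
$a = \frac{17}{30}$ ($a = \frac{3}{5} - \frac{1}{5 \cdot 6} = \frac{3}{5} - \frac{1}{30} = \frac{17}{30} \approx 0.56667$)
$d{\left(r,V \right)} = -4 + V$
$h{\left(Q \right)} = 0$ ($h{\left(Q \right)} = \left(2 - 2\right) \left(2 + Q\right) = 0 \left(2 + Q\right) = 0$)
$Z = - \frac{1}{5} \approx -0.2$
$W{\left(g,w \right)} = - \frac{17}{6}$ ($W{\left(g,w \right)} = \frac{17}{30} \left(-5\right) = - \frac{17}{6}$)
$W{\left(-3,0 \right)} Z h{\left(-2 \right)} = \left(- \frac{17}{6}\right) \left(- \frac{1}{5}\right) 0 = \frac{17}{30} \cdot 0 = 0$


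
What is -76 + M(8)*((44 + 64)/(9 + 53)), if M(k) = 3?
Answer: -2194/31 ≈ -70.774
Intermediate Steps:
-76 + M(8)*((44 + 64)/(9 + 53)) = -76 + 3*((44 + 64)/(9 + 53)) = -76 + 3*(108/62) = -76 + 3*(108*(1/62)) = -76 + 3*(54/31) = -76 + 162/31 = -2194/31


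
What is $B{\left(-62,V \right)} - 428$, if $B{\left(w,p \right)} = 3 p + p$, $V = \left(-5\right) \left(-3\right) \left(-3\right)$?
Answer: $-608$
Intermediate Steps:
$V = -45$ ($V = 15 \left(-3\right) = -45$)
$B{\left(w,p \right)} = 4 p$
$B{\left(-62,V \right)} - 428 = 4 \left(-45\right) - 428 = -180 - 428 = -608$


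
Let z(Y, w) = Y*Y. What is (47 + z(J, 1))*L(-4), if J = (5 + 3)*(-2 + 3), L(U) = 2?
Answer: 222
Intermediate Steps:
J = 8 (J = 8*1 = 8)
z(Y, w) = Y**2
(47 + z(J, 1))*L(-4) = (47 + 8**2)*2 = (47 + 64)*2 = 111*2 = 222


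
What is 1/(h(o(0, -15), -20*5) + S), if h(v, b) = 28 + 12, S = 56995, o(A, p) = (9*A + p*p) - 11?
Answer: 1/57035 ≈ 1.7533e-5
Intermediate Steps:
o(A, p) = -11 + p² + 9*A (o(A, p) = (9*A + p²) - 11 = (p² + 9*A) - 11 = -11 + p² + 9*A)
h(v, b) = 40
1/(h(o(0, -15), -20*5) + S) = 1/(40 + 56995) = 1/57035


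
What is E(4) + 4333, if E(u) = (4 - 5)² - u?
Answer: 4330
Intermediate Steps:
E(u) = 1 - u (E(u) = (-1)² - u = 1 - u)
E(4) + 4333 = (1 - 1*4) + 4333 = (1 - 4) + 4333 = -3 + 4333 = 4330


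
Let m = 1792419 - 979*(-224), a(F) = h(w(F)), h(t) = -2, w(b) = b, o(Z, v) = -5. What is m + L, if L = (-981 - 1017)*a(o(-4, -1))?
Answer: 2015711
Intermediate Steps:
a(F) = -2
m = 2011715 (m = 1792419 + 219296 = 2011715)
L = 3996 (L = (-981 - 1017)*(-2) = -1998*(-2) = 3996)
m + L = 2011715 + 3996 = 2015711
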